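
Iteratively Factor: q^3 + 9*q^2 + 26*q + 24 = (q + 2)*(q^2 + 7*q + 12) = (q + 2)*(q + 3)*(q + 4)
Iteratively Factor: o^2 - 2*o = (o - 2)*(o)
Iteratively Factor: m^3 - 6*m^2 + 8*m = (m - 2)*(m^2 - 4*m) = (m - 4)*(m - 2)*(m)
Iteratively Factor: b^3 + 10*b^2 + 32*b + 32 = (b + 4)*(b^2 + 6*b + 8) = (b + 2)*(b + 4)*(b + 4)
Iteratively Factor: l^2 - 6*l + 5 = (l - 5)*(l - 1)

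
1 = 1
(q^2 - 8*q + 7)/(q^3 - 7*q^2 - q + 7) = 1/(q + 1)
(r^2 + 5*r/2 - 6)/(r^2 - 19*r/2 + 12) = (r + 4)/(r - 8)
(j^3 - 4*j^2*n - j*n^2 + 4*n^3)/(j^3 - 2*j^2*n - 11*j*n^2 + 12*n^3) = (j + n)/(j + 3*n)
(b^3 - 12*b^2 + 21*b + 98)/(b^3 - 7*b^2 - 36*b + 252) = (b^2 - 5*b - 14)/(b^2 - 36)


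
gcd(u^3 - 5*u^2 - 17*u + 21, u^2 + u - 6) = u + 3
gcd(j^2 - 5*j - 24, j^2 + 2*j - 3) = j + 3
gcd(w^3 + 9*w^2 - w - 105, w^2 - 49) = w + 7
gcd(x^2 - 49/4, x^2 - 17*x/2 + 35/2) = x - 7/2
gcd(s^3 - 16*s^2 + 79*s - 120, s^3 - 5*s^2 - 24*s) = s - 8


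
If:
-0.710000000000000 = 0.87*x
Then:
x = -0.82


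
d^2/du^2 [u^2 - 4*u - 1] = 2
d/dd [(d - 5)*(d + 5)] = 2*d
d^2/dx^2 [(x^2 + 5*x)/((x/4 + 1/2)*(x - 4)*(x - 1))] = 8*(x^6 + 15*x^5 - 27*x^4 + x^3 - 168*x^2 + 360*x + 304)/(x^9 - 9*x^8 + 9*x^7 + 105*x^6 - 198*x^5 - 396*x^4 + 840*x^3 + 288*x^2 - 1152*x + 512)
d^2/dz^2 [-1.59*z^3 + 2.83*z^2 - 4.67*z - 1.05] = 5.66 - 9.54*z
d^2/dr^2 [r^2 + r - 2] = 2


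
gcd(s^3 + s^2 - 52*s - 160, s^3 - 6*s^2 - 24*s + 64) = s^2 - 4*s - 32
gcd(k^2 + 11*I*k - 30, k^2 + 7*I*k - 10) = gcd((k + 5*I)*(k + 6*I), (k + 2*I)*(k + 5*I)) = k + 5*I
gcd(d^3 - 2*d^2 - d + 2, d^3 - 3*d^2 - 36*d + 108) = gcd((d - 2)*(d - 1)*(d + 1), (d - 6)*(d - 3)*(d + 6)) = 1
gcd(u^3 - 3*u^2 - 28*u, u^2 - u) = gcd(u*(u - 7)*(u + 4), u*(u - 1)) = u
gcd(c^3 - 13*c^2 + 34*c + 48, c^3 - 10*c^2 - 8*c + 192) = c^2 - 14*c + 48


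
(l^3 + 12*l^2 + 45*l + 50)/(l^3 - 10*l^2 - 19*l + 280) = (l^2 + 7*l + 10)/(l^2 - 15*l + 56)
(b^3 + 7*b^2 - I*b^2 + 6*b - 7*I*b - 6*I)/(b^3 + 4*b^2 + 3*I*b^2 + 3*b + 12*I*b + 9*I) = (b^2 + b*(6 - I) - 6*I)/(b^2 + 3*b*(1 + I) + 9*I)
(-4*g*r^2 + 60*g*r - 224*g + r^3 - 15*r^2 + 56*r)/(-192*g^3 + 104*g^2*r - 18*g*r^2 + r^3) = (r^2 - 15*r + 56)/(48*g^2 - 14*g*r + r^2)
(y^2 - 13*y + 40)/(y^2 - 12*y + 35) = (y - 8)/(y - 7)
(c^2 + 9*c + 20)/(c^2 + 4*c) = (c + 5)/c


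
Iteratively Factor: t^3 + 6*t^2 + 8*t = (t + 4)*(t^2 + 2*t) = t*(t + 4)*(t + 2)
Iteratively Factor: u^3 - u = (u)*(u^2 - 1) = u*(u - 1)*(u + 1)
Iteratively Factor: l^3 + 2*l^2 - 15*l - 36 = (l + 3)*(l^2 - l - 12) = (l - 4)*(l + 3)*(l + 3)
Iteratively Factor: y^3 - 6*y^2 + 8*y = (y)*(y^2 - 6*y + 8) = y*(y - 4)*(y - 2)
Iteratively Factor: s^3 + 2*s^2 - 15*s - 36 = (s - 4)*(s^2 + 6*s + 9) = (s - 4)*(s + 3)*(s + 3)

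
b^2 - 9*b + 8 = (b - 8)*(b - 1)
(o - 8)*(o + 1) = o^2 - 7*o - 8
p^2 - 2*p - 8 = (p - 4)*(p + 2)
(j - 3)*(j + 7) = j^2 + 4*j - 21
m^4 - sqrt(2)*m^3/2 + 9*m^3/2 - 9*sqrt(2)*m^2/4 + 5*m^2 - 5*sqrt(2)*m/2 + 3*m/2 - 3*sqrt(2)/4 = (m + 1/2)*(m + 1)*(m + 3)*(m - sqrt(2)/2)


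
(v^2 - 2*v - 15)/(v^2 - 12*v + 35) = (v + 3)/(v - 7)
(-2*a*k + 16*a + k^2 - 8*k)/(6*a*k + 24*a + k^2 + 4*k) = (-2*a*k + 16*a + k^2 - 8*k)/(6*a*k + 24*a + k^2 + 4*k)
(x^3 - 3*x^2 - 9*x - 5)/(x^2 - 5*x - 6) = (x^2 - 4*x - 5)/(x - 6)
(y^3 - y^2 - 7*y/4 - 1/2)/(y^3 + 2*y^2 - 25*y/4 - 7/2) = (2*y + 1)/(2*y + 7)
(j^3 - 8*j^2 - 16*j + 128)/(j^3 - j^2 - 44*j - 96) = (j - 4)/(j + 3)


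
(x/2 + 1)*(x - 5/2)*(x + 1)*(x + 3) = x^4/2 + 7*x^3/4 - 2*x^2 - 43*x/4 - 15/2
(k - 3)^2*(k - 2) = k^3 - 8*k^2 + 21*k - 18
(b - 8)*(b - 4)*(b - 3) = b^3 - 15*b^2 + 68*b - 96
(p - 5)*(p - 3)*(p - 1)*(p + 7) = p^4 - 2*p^3 - 40*p^2 + 146*p - 105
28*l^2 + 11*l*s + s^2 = (4*l + s)*(7*l + s)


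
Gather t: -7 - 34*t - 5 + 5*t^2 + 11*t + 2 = 5*t^2 - 23*t - 10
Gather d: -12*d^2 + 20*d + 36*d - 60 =-12*d^2 + 56*d - 60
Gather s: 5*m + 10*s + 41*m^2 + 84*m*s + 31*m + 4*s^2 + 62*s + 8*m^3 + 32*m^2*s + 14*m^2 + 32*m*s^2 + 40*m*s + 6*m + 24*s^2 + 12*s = 8*m^3 + 55*m^2 + 42*m + s^2*(32*m + 28) + s*(32*m^2 + 124*m + 84)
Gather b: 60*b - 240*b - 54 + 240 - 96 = 90 - 180*b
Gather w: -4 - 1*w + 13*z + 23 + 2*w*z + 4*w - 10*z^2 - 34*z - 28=w*(2*z + 3) - 10*z^2 - 21*z - 9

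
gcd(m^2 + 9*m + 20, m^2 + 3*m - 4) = m + 4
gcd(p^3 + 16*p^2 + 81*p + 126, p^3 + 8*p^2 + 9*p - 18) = p^2 + 9*p + 18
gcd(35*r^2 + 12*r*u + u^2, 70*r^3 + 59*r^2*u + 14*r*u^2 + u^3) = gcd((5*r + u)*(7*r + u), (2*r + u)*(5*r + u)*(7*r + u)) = 35*r^2 + 12*r*u + u^2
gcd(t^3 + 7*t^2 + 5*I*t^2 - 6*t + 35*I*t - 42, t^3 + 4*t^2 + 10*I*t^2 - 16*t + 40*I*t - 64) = t + 2*I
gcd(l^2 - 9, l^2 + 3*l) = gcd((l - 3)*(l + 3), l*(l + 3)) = l + 3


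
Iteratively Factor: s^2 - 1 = (s + 1)*(s - 1)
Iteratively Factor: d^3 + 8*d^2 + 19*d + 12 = (d + 4)*(d^2 + 4*d + 3) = (d + 1)*(d + 4)*(d + 3)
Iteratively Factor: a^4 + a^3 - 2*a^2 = (a + 2)*(a^3 - a^2) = a*(a + 2)*(a^2 - a) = a*(a - 1)*(a + 2)*(a)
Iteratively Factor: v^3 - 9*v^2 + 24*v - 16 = (v - 1)*(v^2 - 8*v + 16) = (v - 4)*(v - 1)*(v - 4)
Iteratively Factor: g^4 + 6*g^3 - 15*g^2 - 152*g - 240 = (g + 4)*(g^3 + 2*g^2 - 23*g - 60) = (g + 3)*(g + 4)*(g^2 - g - 20) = (g - 5)*(g + 3)*(g + 4)*(g + 4)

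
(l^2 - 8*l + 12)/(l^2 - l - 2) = (l - 6)/(l + 1)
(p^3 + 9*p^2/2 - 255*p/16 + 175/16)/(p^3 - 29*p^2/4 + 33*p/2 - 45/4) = (4*p^2 + 23*p - 35)/(4*(p^2 - 6*p + 9))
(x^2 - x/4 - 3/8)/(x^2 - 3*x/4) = (x + 1/2)/x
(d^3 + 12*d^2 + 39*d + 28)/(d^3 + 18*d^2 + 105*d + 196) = (d + 1)/(d + 7)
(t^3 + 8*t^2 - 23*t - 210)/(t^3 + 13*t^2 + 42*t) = (t - 5)/t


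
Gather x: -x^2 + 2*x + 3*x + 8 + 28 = -x^2 + 5*x + 36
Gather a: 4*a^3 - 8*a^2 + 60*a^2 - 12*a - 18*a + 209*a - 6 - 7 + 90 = 4*a^3 + 52*a^2 + 179*a + 77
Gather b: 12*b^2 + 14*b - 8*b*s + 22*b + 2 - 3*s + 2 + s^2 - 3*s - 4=12*b^2 + b*(36 - 8*s) + s^2 - 6*s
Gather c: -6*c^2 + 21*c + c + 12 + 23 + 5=-6*c^2 + 22*c + 40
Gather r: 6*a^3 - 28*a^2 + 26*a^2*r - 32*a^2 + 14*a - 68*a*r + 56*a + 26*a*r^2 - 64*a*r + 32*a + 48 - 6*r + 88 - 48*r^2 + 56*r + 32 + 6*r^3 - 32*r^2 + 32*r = 6*a^3 - 60*a^2 + 102*a + 6*r^3 + r^2*(26*a - 80) + r*(26*a^2 - 132*a + 82) + 168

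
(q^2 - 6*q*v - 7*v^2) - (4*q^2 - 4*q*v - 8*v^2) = -3*q^2 - 2*q*v + v^2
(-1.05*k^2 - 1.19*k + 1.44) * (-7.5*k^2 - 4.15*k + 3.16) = 7.875*k^4 + 13.2825*k^3 - 9.1795*k^2 - 9.7364*k + 4.5504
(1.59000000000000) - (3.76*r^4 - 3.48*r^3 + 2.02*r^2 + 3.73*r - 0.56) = -3.76*r^4 + 3.48*r^3 - 2.02*r^2 - 3.73*r + 2.15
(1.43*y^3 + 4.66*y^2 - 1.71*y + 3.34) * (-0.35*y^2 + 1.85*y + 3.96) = -0.5005*y^5 + 1.0145*y^4 + 14.8823*y^3 + 14.1211*y^2 - 0.592599999999999*y + 13.2264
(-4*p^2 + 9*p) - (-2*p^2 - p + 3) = -2*p^2 + 10*p - 3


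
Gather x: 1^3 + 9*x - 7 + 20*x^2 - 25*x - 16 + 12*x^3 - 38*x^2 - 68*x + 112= 12*x^3 - 18*x^2 - 84*x + 90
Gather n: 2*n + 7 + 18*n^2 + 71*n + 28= 18*n^2 + 73*n + 35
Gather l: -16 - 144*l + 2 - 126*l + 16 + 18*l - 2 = -252*l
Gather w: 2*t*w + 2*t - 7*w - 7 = 2*t + w*(2*t - 7) - 7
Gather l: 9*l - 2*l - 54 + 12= 7*l - 42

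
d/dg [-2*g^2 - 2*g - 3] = -4*g - 2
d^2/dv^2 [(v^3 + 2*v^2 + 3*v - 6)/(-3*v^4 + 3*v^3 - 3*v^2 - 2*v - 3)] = 2*(-9*v^9 - 54*v^8 - 81*v^7 + 789*v^6 - 810*v^5 + 1071*v^4 - 244*v^3 - 396*v^2 + 324*v - 30)/(27*v^12 - 81*v^11 + 162*v^10 - 135*v^9 + 135*v^8 - 81*v^7 + 198*v^6 - 36*v^5 + 90*v^4 + 35*v^3 + 117*v^2 + 54*v + 27)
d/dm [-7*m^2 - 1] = -14*m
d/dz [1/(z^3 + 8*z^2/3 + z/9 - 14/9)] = 9*(-27*z^2 - 48*z - 1)/(9*z^3 + 24*z^2 + z - 14)^2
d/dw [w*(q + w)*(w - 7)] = w*(q + w) + w*(w - 7) + (q + w)*(w - 7)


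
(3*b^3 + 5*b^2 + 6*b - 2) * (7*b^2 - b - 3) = 21*b^5 + 32*b^4 + 28*b^3 - 35*b^2 - 16*b + 6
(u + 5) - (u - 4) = 9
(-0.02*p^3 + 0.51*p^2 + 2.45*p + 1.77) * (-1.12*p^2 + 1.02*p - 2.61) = 0.0224*p^5 - 0.5916*p^4 - 2.1716*p^3 - 0.8145*p^2 - 4.5891*p - 4.6197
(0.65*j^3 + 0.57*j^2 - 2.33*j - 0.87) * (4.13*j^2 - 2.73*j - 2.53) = 2.6845*j^5 + 0.5796*j^4 - 12.8235*j^3 + 1.3257*j^2 + 8.27*j + 2.2011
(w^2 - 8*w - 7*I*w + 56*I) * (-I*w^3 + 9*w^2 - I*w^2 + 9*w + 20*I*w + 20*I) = -I*w^5 + 2*w^4 + 7*I*w^4 - 14*w^3 - 35*I*w^3 + 124*w^2 + 301*I*w^2 - 980*w + 344*I*w - 1120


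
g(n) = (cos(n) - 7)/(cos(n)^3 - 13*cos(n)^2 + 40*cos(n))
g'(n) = (cos(n) - 7)*(3*sin(n)*cos(n)^2 - 26*sin(n)*cos(n) + 40*sin(n))/(cos(n)^3 - 13*cos(n)^2 + 40*cos(n))^2 - sin(n)/(cos(n)^3 - 13*cos(n)^2 + 40*cos(n))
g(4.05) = 0.26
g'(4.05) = 0.36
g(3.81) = 0.20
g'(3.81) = 0.17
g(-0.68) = -0.26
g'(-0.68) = 0.18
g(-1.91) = 0.50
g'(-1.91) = 1.49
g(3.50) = 0.16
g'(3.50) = 0.07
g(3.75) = 0.19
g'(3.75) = 0.15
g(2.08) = 0.33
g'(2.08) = -0.64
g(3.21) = 0.15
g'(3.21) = 0.01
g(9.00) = 0.16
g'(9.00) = -0.09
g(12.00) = -0.25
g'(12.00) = 0.13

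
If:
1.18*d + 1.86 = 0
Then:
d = -1.58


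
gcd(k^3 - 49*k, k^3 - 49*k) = k^3 - 49*k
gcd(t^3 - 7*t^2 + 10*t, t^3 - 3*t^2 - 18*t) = t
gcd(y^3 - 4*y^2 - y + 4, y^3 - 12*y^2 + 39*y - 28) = y^2 - 5*y + 4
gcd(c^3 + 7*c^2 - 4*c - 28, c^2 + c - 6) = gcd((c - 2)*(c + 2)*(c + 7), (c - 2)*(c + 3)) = c - 2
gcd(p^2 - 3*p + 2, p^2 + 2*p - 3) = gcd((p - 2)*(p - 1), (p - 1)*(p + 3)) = p - 1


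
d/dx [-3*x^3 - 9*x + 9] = -9*x^2 - 9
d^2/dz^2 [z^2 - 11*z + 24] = 2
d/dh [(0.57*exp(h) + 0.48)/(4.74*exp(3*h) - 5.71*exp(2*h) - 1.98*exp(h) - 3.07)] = (-5.4036*exp(3*h) - 3.5709*exp(2*h) + 5.4816*exp(h) - 0.7995)*exp(h)/(22.4676*exp(6*h) - 54.1308*exp(5*h) + 13.8337*exp(4*h) - 6.492*exp(3*h) + 38.9798*exp(2*h) + 12.1572*exp(h) + 9.4249)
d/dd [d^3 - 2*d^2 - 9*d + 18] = 3*d^2 - 4*d - 9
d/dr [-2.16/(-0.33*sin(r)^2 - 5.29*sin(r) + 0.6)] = -(1.4256*sin(r) + 11.4264)*cos(r)/(0.33*sin(r)^2 + 5.29*sin(r) - 0.6)^2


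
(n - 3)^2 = n^2 - 6*n + 9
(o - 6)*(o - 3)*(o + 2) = o^3 - 7*o^2 + 36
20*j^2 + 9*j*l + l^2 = (4*j + l)*(5*j + l)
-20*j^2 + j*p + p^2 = (-4*j + p)*(5*j + p)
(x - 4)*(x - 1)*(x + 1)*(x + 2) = x^4 - 2*x^3 - 9*x^2 + 2*x + 8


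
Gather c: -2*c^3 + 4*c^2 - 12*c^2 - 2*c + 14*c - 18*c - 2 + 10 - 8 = -2*c^3 - 8*c^2 - 6*c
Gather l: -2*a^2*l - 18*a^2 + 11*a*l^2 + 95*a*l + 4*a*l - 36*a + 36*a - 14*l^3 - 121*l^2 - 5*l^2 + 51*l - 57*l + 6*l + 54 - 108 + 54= -18*a^2 - 14*l^3 + l^2*(11*a - 126) + l*(-2*a^2 + 99*a)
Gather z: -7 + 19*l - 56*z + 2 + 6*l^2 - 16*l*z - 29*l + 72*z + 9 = 6*l^2 - 10*l + z*(16 - 16*l) + 4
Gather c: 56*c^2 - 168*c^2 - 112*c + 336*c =-112*c^2 + 224*c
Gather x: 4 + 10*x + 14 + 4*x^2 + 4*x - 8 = 4*x^2 + 14*x + 10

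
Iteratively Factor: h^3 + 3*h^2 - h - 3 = (h + 1)*(h^2 + 2*h - 3) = (h - 1)*(h + 1)*(h + 3)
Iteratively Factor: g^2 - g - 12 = (g - 4)*(g + 3)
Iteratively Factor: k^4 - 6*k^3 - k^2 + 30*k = (k - 5)*(k^3 - k^2 - 6*k) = (k - 5)*(k + 2)*(k^2 - 3*k) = k*(k - 5)*(k + 2)*(k - 3)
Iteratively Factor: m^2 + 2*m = (m)*(m + 2)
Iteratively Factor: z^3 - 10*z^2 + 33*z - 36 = (z - 4)*(z^2 - 6*z + 9) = (z - 4)*(z - 3)*(z - 3)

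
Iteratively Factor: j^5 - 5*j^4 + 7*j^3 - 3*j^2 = (j - 1)*(j^4 - 4*j^3 + 3*j^2) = (j - 3)*(j - 1)*(j^3 - j^2) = j*(j - 3)*(j - 1)*(j^2 - j) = j^2*(j - 3)*(j - 1)*(j - 1)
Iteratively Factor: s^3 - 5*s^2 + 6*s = (s - 3)*(s^2 - 2*s) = (s - 3)*(s - 2)*(s)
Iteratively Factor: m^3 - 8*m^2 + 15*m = (m - 3)*(m^2 - 5*m) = m*(m - 3)*(m - 5)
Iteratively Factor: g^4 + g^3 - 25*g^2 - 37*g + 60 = (g - 5)*(g^3 + 6*g^2 + 5*g - 12) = (g - 5)*(g - 1)*(g^2 + 7*g + 12) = (g - 5)*(g - 1)*(g + 4)*(g + 3)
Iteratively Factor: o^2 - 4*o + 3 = (o - 3)*(o - 1)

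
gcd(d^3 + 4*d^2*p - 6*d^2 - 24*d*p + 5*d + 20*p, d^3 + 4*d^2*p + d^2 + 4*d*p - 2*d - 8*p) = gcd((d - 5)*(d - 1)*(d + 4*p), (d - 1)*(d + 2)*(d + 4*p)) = d^2 + 4*d*p - d - 4*p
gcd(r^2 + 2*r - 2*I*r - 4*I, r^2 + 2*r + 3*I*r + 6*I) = r + 2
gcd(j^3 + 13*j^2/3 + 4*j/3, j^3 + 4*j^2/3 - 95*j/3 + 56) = 1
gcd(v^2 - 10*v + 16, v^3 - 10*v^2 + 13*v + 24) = v - 8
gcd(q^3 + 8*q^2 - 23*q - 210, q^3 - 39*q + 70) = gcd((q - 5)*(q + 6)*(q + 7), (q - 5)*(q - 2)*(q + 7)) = q^2 + 2*q - 35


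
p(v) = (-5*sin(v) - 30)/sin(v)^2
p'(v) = -2*(-5*sin(v) - 30)*cos(v)/sin(v)^3 - 5*cos(v)/sin(v)^2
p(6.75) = -159.23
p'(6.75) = 609.86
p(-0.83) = -48.32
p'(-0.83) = -94.57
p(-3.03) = -2374.20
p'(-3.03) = 42775.08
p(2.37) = -68.87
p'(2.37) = -134.23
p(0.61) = -100.14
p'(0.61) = 274.07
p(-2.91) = -547.66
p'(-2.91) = 4737.02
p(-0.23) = -555.28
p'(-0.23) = -4836.77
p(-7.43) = -30.63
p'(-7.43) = -30.12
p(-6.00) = -402.15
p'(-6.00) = 2702.37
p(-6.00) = -402.15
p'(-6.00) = 2702.37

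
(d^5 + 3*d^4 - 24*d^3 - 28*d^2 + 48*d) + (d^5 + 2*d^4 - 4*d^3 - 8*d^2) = 2*d^5 + 5*d^4 - 28*d^3 - 36*d^2 + 48*d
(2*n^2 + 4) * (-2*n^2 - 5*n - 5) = -4*n^4 - 10*n^3 - 18*n^2 - 20*n - 20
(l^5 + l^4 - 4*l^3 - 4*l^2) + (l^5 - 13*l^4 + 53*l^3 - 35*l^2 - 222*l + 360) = 2*l^5 - 12*l^4 + 49*l^3 - 39*l^2 - 222*l + 360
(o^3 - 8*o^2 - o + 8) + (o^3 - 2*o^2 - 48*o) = 2*o^3 - 10*o^2 - 49*o + 8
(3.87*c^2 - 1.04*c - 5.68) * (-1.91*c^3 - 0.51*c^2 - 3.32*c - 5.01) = -7.3917*c^5 + 0.0126999999999999*c^4 - 1.4692*c^3 - 13.0391*c^2 + 24.068*c + 28.4568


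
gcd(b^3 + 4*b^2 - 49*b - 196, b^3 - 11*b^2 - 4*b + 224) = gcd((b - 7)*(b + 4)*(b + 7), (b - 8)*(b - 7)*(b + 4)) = b^2 - 3*b - 28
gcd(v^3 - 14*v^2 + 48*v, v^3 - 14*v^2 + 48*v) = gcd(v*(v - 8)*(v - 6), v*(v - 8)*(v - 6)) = v^3 - 14*v^2 + 48*v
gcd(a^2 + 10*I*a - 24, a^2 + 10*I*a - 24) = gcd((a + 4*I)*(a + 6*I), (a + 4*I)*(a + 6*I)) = a^2 + 10*I*a - 24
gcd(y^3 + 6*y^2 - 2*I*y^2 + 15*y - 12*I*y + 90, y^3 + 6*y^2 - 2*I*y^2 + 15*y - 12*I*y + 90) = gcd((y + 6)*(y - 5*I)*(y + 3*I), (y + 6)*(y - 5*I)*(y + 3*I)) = y^3 + y^2*(6 - 2*I) + y*(15 - 12*I) + 90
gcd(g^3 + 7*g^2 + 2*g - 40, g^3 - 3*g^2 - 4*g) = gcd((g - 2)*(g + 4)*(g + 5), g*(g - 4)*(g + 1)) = 1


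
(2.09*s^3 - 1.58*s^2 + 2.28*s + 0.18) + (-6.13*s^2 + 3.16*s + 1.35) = 2.09*s^3 - 7.71*s^2 + 5.44*s + 1.53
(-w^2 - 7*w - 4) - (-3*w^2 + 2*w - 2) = 2*w^2 - 9*w - 2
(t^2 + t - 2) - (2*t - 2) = t^2 - t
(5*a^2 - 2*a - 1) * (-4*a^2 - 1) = -20*a^4 + 8*a^3 - a^2 + 2*a + 1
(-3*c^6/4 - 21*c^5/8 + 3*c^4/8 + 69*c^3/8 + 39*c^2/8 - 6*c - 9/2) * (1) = -3*c^6/4 - 21*c^5/8 + 3*c^4/8 + 69*c^3/8 + 39*c^2/8 - 6*c - 9/2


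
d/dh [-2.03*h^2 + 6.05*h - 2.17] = 6.05 - 4.06*h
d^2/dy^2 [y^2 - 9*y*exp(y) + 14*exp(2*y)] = -9*y*exp(y) + 56*exp(2*y) - 18*exp(y) + 2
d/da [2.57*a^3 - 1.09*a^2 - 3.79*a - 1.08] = 7.71*a^2 - 2.18*a - 3.79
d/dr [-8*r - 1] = -8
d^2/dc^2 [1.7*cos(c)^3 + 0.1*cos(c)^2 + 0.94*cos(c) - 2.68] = -2.215*cos(c) - 0.2*cos(2*c) - 3.825*cos(3*c)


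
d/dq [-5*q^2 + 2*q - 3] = 2 - 10*q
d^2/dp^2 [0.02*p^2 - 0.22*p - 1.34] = 0.0400000000000000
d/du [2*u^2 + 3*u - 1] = 4*u + 3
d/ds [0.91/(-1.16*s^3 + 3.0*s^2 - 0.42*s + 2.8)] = (3.1668*s^2 - 5.46*s + 0.3822)/(1.16*s^3 - 3.0*s^2 + 0.42*s - 2.8)^2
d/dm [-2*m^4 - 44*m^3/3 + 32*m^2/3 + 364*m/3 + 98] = -8*m^3 - 44*m^2 + 64*m/3 + 364/3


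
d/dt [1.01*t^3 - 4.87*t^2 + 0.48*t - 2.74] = 3.03*t^2 - 9.74*t + 0.48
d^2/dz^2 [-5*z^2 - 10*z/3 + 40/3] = -10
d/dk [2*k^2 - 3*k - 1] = 4*k - 3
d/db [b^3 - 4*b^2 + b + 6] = 3*b^2 - 8*b + 1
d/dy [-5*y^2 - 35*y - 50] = -10*y - 35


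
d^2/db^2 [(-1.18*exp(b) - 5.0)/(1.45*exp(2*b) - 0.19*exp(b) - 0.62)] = (-2.48095*exp(4*b) - 42.37509*exp(3*b) - 2.23242*exp(2*b) - 18.021496*exp(b) + 0.135408)*exp(b)/(3.048625*exp(6*b) - 1.198425*exp(5*b) - 3.753615*exp(4*b) + 1.018001*exp(3*b) + 1.604994*exp(2*b) - 0.219108*exp(b) - 0.238328)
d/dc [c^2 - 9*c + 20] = 2*c - 9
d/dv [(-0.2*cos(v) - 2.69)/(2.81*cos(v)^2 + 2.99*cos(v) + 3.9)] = (0.562*sin(v)^2 - 15.1178*cos(v) - 7.8251)*sin(v)/(2.81*cos(v)^2 + 2.99*cos(v) + 3.9)^2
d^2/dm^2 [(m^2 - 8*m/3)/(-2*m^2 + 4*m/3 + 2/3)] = (54*m^3 - 27*m^2 + 72*m - 19)/(27*m^6 - 54*m^5 + 9*m^4 + 28*m^3 - 3*m^2 - 6*m - 1)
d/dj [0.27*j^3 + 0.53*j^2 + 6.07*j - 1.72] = 0.81*j^2 + 1.06*j + 6.07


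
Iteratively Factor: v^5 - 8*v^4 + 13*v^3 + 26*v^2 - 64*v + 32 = (v - 4)*(v^4 - 4*v^3 - 3*v^2 + 14*v - 8) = (v - 4)^2*(v^3 - 3*v + 2) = (v - 4)^2*(v + 2)*(v^2 - 2*v + 1) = (v - 4)^2*(v - 1)*(v + 2)*(v - 1)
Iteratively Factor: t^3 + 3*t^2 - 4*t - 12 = (t + 3)*(t^2 - 4) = (t + 2)*(t + 3)*(t - 2)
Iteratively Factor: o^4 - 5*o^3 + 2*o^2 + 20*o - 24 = (o - 2)*(o^3 - 3*o^2 - 4*o + 12) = (o - 2)^2*(o^2 - o - 6) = (o - 3)*(o - 2)^2*(o + 2)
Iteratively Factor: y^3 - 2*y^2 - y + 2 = (y + 1)*(y^2 - 3*y + 2) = (y - 1)*(y + 1)*(y - 2)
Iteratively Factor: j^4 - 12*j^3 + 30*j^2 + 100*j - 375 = (j - 5)*(j^3 - 7*j^2 - 5*j + 75) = (j - 5)^2*(j^2 - 2*j - 15) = (j - 5)^2*(j + 3)*(j - 5)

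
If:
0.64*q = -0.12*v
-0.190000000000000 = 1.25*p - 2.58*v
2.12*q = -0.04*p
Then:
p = -0.19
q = 0.00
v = -0.02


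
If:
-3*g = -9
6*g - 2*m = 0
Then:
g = 3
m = 9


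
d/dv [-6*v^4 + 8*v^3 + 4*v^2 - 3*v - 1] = -24*v^3 + 24*v^2 + 8*v - 3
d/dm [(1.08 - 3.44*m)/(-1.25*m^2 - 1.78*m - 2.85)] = (-4.3*m^2 + 2.7*m + 11.7264)/(1.5625*m^4 + 4.45*m^3 + 10.2934*m^2 + 10.146*m + 8.1225)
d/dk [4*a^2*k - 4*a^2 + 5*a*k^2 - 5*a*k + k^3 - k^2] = 4*a^2 + 10*a*k - 5*a + 3*k^2 - 2*k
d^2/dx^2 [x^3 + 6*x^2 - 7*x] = 6*x + 12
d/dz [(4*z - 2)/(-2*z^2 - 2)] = 2*(z^2 - z - 1)/(z^4 + 2*z^2 + 1)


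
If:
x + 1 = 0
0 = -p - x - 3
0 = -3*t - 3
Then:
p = -2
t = -1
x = -1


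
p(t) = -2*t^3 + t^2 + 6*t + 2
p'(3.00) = -42.00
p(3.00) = -25.00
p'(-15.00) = -1374.00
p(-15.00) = 6887.00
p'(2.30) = -21.14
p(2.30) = -3.24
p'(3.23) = -50.14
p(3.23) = -35.58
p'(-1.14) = -4.08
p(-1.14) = -0.58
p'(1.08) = 1.16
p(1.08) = 7.13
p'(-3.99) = -97.50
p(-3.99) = 121.02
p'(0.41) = 5.81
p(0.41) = 4.49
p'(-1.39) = -8.37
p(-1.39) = 0.96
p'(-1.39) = -8.37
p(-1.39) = 0.96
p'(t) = -6*t^2 + 2*t + 6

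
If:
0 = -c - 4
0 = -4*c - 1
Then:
No Solution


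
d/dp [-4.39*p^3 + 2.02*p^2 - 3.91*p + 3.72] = -13.17*p^2 + 4.04*p - 3.91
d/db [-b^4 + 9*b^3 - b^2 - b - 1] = -4*b^3 + 27*b^2 - 2*b - 1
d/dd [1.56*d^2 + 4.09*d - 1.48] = 3.12*d + 4.09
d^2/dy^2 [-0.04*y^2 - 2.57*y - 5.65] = -0.0800000000000000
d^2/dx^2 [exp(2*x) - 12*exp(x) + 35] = 4*(exp(x) - 3)*exp(x)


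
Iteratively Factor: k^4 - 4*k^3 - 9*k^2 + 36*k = (k + 3)*(k^3 - 7*k^2 + 12*k) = (k - 3)*(k + 3)*(k^2 - 4*k) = k*(k - 3)*(k + 3)*(k - 4)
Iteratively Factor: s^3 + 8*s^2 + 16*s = (s + 4)*(s^2 + 4*s) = s*(s + 4)*(s + 4)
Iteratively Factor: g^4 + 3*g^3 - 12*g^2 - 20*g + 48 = (g - 2)*(g^3 + 5*g^2 - 2*g - 24) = (g - 2)^2*(g^2 + 7*g + 12) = (g - 2)^2*(g + 4)*(g + 3)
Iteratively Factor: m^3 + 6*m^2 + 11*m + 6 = (m + 1)*(m^2 + 5*m + 6) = (m + 1)*(m + 3)*(m + 2)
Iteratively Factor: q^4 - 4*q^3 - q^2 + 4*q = (q)*(q^3 - 4*q^2 - q + 4) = q*(q + 1)*(q^2 - 5*q + 4) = q*(q - 4)*(q + 1)*(q - 1)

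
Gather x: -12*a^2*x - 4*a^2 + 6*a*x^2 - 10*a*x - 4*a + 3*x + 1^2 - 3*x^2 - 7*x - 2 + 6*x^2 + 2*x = -4*a^2 - 4*a + x^2*(6*a + 3) + x*(-12*a^2 - 10*a - 2) - 1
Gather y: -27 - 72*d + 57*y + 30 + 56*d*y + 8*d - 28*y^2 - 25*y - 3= -64*d - 28*y^2 + y*(56*d + 32)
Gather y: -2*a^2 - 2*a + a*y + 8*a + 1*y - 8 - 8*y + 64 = -2*a^2 + 6*a + y*(a - 7) + 56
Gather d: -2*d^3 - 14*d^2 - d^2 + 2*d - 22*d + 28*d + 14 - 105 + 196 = -2*d^3 - 15*d^2 + 8*d + 105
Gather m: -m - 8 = -m - 8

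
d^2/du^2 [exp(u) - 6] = exp(u)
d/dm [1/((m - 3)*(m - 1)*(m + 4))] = (13 - 3*m^2)/(m^6 - 26*m^4 + 24*m^3 + 169*m^2 - 312*m + 144)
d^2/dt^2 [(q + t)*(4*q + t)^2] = 18*q + 6*t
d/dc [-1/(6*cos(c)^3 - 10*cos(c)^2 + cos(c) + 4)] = (-18*cos(c)^2 + 20*cos(c) - 1)*sin(c)/(6*cos(c)^3 - 10*cos(c)^2 + cos(c) + 4)^2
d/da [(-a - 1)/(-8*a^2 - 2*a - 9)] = (-8*a^2 - 16*a + 7)/(64*a^4 + 32*a^3 + 148*a^2 + 36*a + 81)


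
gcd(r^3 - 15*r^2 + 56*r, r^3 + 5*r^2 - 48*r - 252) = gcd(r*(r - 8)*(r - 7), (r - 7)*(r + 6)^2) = r - 7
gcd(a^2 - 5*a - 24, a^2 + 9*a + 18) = a + 3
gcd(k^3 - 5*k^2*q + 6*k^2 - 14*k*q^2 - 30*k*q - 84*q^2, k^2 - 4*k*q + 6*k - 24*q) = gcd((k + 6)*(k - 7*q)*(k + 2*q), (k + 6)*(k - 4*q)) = k + 6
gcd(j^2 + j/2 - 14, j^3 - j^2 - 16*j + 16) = j + 4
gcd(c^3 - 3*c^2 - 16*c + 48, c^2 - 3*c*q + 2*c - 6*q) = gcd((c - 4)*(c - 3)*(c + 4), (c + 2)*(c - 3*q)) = 1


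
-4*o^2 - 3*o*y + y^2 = (-4*o + y)*(o + y)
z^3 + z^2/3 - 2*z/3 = z*(z - 2/3)*(z + 1)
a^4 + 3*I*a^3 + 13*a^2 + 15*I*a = a*(a - 3*I)*(a + I)*(a + 5*I)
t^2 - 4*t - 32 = (t - 8)*(t + 4)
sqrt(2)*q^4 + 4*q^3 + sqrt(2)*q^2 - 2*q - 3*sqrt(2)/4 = (q - sqrt(2)/2)*(q + sqrt(2)/2)*(q + 3*sqrt(2)/2)*(sqrt(2)*q + 1)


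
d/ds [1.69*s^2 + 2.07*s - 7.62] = 3.38*s + 2.07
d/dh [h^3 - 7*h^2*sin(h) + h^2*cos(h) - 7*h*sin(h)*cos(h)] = -h^2*sin(h) - 7*h^2*cos(h) + 3*h^2 - 14*h*sin(h) + 2*h*cos(h) - 7*h*cos(2*h) - 7*sin(2*h)/2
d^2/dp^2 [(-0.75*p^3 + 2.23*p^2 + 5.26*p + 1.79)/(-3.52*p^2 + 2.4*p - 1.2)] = (5.6843418860808e-14*p^4 - 165.721088*p^3 - 89.515776*p^2 + 230.52096*p - 42.21888)/(43.614208*p^6 - 89.21088*p^5 + 105.43104*p^4 - 74.6496*p^3 + 35.9424*p^2 - 10.368*p + 1.728)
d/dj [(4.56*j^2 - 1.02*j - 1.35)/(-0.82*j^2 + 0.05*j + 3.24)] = (-0.6084*j^2 + 27.3348*j - 3.2373)/(0.6724*j^4 - 0.082*j^3 - 5.3111*j^2 + 0.324*j + 10.4976)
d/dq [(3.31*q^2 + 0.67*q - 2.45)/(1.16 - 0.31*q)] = (-1.0261*q^2 + 7.6792*q + 0.0176999999999999)/(0.0961*q^2 - 0.7192*q + 1.3456)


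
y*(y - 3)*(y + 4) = y^3 + y^2 - 12*y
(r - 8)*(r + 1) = r^2 - 7*r - 8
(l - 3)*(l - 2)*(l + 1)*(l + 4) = l^4 - 15*l^2 + 10*l + 24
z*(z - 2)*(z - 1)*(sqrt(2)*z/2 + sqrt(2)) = sqrt(2)*z^4/2 - sqrt(2)*z^3/2 - 2*sqrt(2)*z^2 + 2*sqrt(2)*z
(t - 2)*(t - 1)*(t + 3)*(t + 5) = t^4 + 5*t^3 - 7*t^2 - 29*t + 30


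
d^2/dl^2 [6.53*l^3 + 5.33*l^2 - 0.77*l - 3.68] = 39.18*l + 10.66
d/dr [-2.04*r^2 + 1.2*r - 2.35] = 1.2 - 4.08*r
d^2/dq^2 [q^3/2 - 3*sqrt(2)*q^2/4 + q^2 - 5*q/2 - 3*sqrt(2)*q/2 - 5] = 3*q - 3*sqrt(2)/2 + 2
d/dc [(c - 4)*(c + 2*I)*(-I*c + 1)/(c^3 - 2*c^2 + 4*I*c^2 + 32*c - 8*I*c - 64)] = (c^4*(1 - 2*I) + c^3*(8 - 68*I) + c^2*(112 + 372*I) + c*(-448 - 544*I) + 832 + 128*I)/(c^6 + c^5*(-4 + 8*I) + c^4*(52 - 32*I) + c^3*(-192 + 288*I) + c^2*(1216 - 1024*I) + c*(-4096 + 1024*I) + 4096)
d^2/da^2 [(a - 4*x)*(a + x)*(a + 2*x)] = 6*a - 2*x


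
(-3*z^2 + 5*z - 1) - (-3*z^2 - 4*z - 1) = 9*z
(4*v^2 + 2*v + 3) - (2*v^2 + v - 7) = 2*v^2 + v + 10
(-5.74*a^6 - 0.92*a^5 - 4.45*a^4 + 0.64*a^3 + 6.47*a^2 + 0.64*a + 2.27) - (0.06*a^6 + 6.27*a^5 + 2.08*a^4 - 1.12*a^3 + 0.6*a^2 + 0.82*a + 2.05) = -5.8*a^6 - 7.19*a^5 - 6.53*a^4 + 1.76*a^3 + 5.87*a^2 - 0.18*a + 0.22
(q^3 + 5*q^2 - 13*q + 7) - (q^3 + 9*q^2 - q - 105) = -4*q^2 - 12*q + 112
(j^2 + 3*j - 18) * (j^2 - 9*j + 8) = j^4 - 6*j^3 - 37*j^2 + 186*j - 144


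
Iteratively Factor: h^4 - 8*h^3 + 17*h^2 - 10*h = (h)*(h^3 - 8*h^2 + 17*h - 10) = h*(h - 2)*(h^2 - 6*h + 5) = h*(h - 5)*(h - 2)*(h - 1)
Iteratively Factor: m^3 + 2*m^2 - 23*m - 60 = (m + 3)*(m^2 - m - 20) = (m - 5)*(m + 3)*(m + 4)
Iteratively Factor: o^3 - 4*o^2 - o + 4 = (o - 4)*(o^2 - 1) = (o - 4)*(o - 1)*(o + 1)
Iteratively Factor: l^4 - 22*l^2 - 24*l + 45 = (l + 3)*(l^3 - 3*l^2 - 13*l + 15) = (l - 5)*(l + 3)*(l^2 + 2*l - 3) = (l - 5)*(l + 3)^2*(l - 1)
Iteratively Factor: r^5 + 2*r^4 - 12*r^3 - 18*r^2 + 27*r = (r - 3)*(r^4 + 5*r^3 + 3*r^2 - 9*r) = (r - 3)*(r - 1)*(r^3 + 6*r^2 + 9*r) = (r - 3)*(r - 1)*(r + 3)*(r^2 + 3*r) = (r - 3)*(r - 1)*(r + 3)^2*(r)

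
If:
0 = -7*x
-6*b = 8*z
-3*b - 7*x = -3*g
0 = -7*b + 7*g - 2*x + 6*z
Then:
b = 0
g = 0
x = 0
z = 0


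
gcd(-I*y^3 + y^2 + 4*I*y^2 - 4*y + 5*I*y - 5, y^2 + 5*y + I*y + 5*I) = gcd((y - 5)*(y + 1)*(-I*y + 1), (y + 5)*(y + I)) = y + I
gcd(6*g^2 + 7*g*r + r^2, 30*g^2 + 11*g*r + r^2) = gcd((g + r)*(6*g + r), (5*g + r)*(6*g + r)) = 6*g + r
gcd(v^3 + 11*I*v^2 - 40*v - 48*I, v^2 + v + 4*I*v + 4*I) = v + 4*I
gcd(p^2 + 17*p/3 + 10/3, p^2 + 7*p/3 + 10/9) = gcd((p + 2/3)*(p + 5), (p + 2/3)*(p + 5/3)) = p + 2/3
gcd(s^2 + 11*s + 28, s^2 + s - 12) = s + 4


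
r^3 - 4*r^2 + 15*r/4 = r*(r - 5/2)*(r - 3/2)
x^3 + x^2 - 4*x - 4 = (x - 2)*(x + 1)*(x + 2)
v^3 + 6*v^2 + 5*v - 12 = (v - 1)*(v + 3)*(v + 4)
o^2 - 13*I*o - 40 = (o - 8*I)*(o - 5*I)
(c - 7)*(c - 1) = c^2 - 8*c + 7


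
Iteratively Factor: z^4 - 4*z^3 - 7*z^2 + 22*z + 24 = (z + 1)*(z^3 - 5*z^2 - 2*z + 24) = (z - 4)*(z + 1)*(z^2 - z - 6) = (z - 4)*(z + 1)*(z + 2)*(z - 3)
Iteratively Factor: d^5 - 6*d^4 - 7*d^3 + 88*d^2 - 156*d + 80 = (d - 1)*(d^4 - 5*d^3 - 12*d^2 + 76*d - 80) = (d - 2)*(d - 1)*(d^3 - 3*d^2 - 18*d + 40) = (d - 2)*(d - 1)*(d + 4)*(d^2 - 7*d + 10) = (d - 5)*(d - 2)*(d - 1)*(d + 4)*(d - 2)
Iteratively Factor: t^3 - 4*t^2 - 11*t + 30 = (t + 3)*(t^2 - 7*t + 10) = (t - 2)*(t + 3)*(t - 5)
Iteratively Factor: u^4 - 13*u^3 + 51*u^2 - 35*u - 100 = (u - 5)*(u^3 - 8*u^2 + 11*u + 20) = (u - 5)^2*(u^2 - 3*u - 4) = (u - 5)^2*(u + 1)*(u - 4)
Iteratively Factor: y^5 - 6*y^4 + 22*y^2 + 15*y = (y)*(y^4 - 6*y^3 + 22*y + 15) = y*(y - 3)*(y^3 - 3*y^2 - 9*y - 5) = y*(y - 3)*(y + 1)*(y^2 - 4*y - 5) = y*(y - 3)*(y + 1)^2*(y - 5)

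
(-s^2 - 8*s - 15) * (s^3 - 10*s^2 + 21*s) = -s^5 + 2*s^4 + 44*s^3 - 18*s^2 - 315*s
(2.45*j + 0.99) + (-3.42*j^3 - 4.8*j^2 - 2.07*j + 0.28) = -3.42*j^3 - 4.8*j^2 + 0.38*j + 1.27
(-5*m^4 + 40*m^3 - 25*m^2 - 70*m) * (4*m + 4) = -20*m^5 + 140*m^4 + 60*m^3 - 380*m^2 - 280*m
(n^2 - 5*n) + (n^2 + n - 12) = 2*n^2 - 4*n - 12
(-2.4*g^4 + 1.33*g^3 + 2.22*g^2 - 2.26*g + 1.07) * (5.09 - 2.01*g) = 4.824*g^5 - 14.8893*g^4 + 2.3075*g^3 + 15.8424*g^2 - 13.6541*g + 5.4463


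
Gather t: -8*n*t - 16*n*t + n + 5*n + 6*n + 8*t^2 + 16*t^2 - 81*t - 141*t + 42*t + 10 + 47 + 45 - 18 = 12*n + 24*t^2 + t*(-24*n - 180) + 84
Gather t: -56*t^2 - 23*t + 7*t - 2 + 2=-56*t^2 - 16*t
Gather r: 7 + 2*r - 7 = 2*r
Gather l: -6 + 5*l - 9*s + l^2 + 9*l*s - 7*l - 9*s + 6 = l^2 + l*(9*s - 2) - 18*s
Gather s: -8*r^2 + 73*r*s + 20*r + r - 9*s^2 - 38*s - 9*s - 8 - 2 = -8*r^2 + 21*r - 9*s^2 + s*(73*r - 47) - 10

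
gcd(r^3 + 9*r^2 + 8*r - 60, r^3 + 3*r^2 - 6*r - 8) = r - 2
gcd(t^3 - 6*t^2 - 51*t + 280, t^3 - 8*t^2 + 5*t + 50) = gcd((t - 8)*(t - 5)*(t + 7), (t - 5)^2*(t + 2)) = t - 5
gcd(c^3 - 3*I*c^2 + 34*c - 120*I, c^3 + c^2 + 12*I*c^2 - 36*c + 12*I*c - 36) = c + 6*I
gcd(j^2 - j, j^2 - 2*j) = j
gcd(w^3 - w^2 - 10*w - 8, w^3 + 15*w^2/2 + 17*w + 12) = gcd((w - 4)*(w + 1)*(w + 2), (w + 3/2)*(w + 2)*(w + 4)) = w + 2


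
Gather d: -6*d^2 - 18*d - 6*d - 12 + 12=-6*d^2 - 24*d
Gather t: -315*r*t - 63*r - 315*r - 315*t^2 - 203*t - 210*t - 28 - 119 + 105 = -378*r - 315*t^2 + t*(-315*r - 413) - 42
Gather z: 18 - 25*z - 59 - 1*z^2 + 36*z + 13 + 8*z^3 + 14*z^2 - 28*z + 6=8*z^3 + 13*z^2 - 17*z - 22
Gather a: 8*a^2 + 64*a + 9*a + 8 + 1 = 8*a^2 + 73*a + 9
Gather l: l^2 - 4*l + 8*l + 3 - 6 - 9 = l^2 + 4*l - 12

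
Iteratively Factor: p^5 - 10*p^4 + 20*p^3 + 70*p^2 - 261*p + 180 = (p - 1)*(p^4 - 9*p^3 + 11*p^2 + 81*p - 180) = (p - 3)*(p - 1)*(p^3 - 6*p^2 - 7*p + 60) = (p - 3)*(p - 1)*(p + 3)*(p^2 - 9*p + 20) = (p - 5)*(p - 3)*(p - 1)*(p + 3)*(p - 4)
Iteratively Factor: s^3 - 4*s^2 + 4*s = (s - 2)*(s^2 - 2*s) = (s - 2)^2*(s)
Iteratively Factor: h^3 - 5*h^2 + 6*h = (h - 3)*(h^2 - 2*h) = h*(h - 3)*(h - 2)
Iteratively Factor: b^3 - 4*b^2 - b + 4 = (b + 1)*(b^2 - 5*b + 4) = (b - 1)*(b + 1)*(b - 4)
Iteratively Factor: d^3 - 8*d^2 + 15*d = (d)*(d^2 - 8*d + 15) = d*(d - 5)*(d - 3)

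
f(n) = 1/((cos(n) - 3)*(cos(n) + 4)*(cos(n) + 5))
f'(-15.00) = 0.00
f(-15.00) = -0.02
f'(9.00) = 0.00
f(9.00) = -0.02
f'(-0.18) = -0.00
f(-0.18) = -0.02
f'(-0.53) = -0.00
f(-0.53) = -0.02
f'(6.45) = 0.00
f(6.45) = -0.02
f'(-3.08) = 0.00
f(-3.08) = -0.02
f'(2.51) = -0.00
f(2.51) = -0.02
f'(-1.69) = 0.00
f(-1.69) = -0.02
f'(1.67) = -0.00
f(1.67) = -0.02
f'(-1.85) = 0.00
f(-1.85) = -0.02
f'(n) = sin(n)/((cos(n) - 3)*(cos(n) + 4)*(cos(n) + 5)^2) + sin(n)/((cos(n) - 3)*(cos(n) + 4)^2*(cos(n) + 5)) + sin(n)/((cos(n) - 3)^2*(cos(n) + 4)*(cos(n) + 5)) = (-3*sin(n)^2 + 12*cos(n) - 4)*sin(n)/((cos(n) - 3)^2*(cos(n) + 4)^2*(cos(n) + 5)^2)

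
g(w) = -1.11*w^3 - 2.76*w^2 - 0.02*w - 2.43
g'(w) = -3.33*w^2 - 5.52*w - 0.02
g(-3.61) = 13.89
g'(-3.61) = -23.49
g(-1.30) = -4.63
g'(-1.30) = 1.53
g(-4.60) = 47.30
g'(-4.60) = -45.09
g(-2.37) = -3.11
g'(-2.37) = -5.64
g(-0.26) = -2.59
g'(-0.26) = 1.19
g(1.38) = -10.63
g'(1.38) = -13.98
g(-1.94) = -4.67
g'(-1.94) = -1.84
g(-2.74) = -0.26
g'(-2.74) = -9.90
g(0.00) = -2.43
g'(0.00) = -0.02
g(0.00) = -2.43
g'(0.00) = -0.02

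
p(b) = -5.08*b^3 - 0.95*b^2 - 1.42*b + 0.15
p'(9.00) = -1252.96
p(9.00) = -3792.90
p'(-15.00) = -3401.92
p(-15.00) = 16952.70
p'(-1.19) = -20.74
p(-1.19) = 9.06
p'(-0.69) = -7.36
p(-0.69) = 2.35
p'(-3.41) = -172.15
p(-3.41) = 195.38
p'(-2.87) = -121.50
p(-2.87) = 116.49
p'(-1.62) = -38.34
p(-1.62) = 21.55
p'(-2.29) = -76.99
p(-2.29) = 59.43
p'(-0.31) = -2.30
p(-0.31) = 0.65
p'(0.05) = -1.55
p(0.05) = 0.08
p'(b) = -15.24*b^2 - 1.9*b - 1.42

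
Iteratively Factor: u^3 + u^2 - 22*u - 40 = (u - 5)*(u^2 + 6*u + 8) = (u - 5)*(u + 4)*(u + 2)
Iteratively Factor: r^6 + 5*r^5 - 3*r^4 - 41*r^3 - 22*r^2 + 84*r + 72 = (r + 3)*(r^5 + 2*r^4 - 9*r^3 - 14*r^2 + 20*r + 24) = (r - 2)*(r + 3)*(r^4 + 4*r^3 - r^2 - 16*r - 12) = (r - 2)*(r + 2)*(r + 3)*(r^3 + 2*r^2 - 5*r - 6) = (r - 2)*(r + 1)*(r + 2)*(r + 3)*(r^2 + r - 6) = (r - 2)*(r + 1)*(r + 2)*(r + 3)^2*(r - 2)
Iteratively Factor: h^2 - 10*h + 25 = (h - 5)*(h - 5)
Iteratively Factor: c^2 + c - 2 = (c + 2)*(c - 1)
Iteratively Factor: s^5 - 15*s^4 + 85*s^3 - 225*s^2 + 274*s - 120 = (s - 4)*(s^4 - 11*s^3 + 41*s^2 - 61*s + 30) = (s - 5)*(s - 4)*(s^3 - 6*s^2 + 11*s - 6) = (s - 5)*(s - 4)*(s - 1)*(s^2 - 5*s + 6) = (s - 5)*(s - 4)*(s - 2)*(s - 1)*(s - 3)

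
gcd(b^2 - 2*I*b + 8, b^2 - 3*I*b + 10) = b + 2*I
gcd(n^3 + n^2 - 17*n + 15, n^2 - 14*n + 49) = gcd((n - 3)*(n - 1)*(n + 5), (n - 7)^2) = 1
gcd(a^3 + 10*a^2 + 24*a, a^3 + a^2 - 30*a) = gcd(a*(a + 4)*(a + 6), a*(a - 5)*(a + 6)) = a^2 + 6*a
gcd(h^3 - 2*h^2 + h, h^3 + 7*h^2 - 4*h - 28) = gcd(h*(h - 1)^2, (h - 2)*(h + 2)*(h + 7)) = 1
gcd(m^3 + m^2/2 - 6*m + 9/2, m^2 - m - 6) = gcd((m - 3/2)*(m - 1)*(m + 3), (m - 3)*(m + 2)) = 1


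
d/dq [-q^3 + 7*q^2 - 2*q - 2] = -3*q^2 + 14*q - 2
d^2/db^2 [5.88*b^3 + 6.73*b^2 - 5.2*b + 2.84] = 35.28*b + 13.46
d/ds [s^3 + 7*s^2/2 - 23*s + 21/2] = 3*s^2 + 7*s - 23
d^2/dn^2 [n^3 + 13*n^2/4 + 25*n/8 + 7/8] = 6*n + 13/2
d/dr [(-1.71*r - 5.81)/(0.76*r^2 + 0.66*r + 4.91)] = (1.2996*r^2 + 8.8312*r - 4.5615)/(0.5776*r^4 + 1.0032*r^3 + 7.8988*r^2 + 6.4812*r + 24.1081)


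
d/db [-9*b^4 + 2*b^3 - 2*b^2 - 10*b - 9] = -36*b^3 + 6*b^2 - 4*b - 10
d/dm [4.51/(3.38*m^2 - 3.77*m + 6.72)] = (17.0027 - 30.4876*m)/(3.38*m^2 - 3.77*m + 6.72)^2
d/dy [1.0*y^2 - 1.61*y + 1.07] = 2.0*y - 1.61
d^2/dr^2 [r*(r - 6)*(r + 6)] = 6*r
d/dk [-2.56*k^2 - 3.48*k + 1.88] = -5.12*k - 3.48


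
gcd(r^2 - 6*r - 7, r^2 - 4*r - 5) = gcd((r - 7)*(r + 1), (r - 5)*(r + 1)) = r + 1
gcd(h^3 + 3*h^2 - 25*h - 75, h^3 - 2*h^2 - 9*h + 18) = h + 3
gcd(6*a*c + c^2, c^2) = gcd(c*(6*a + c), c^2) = c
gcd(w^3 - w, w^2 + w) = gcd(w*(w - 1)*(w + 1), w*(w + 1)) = w^2 + w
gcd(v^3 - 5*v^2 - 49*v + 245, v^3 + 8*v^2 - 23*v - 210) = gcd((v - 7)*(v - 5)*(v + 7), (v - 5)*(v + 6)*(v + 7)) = v^2 + 2*v - 35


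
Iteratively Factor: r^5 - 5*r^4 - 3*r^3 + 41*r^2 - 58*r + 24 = (r + 3)*(r^4 - 8*r^3 + 21*r^2 - 22*r + 8) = (r - 1)*(r + 3)*(r^3 - 7*r^2 + 14*r - 8) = (r - 4)*(r - 1)*(r + 3)*(r^2 - 3*r + 2) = (r - 4)*(r - 2)*(r - 1)*(r + 3)*(r - 1)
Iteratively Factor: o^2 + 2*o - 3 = (o + 3)*(o - 1)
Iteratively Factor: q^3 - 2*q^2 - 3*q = (q + 1)*(q^2 - 3*q) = (q - 3)*(q + 1)*(q)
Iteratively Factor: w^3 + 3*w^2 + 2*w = (w + 2)*(w^2 + w) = w*(w + 2)*(w + 1)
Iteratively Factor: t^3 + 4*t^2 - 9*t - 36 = (t + 4)*(t^2 - 9) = (t - 3)*(t + 4)*(t + 3)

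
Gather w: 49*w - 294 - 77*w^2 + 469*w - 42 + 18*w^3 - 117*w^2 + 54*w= 18*w^3 - 194*w^2 + 572*w - 336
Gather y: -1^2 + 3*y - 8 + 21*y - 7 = 24*y - 16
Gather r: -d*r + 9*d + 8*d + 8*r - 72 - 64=17*d + r*(8 - d) - 136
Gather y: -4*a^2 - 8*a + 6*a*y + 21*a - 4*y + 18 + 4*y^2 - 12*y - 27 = -4*a^2 + 13*a + 4*y^2 + y*(6*a - 16) - 9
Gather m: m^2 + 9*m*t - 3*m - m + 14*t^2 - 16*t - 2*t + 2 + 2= m^2 + m*(9*t - 4) + 14*t^2 - 18*t + 4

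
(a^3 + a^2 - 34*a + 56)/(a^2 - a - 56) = (a^2 - 6*a + 8)/(a - 8)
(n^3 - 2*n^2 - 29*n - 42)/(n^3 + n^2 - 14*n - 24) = (n - 7)/(n - 4)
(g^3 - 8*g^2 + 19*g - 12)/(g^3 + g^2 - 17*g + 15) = (g - 4)/(g + 5)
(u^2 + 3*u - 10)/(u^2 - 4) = (u + 5)/(u + 2)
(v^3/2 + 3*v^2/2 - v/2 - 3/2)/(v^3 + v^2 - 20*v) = (v^3 + 3*v^2 - v - 3)/(2*v*(v^2 + v - 20))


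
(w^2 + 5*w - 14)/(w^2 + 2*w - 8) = (w + 7)/(w + 4)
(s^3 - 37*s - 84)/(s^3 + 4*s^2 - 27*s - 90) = (s^2 - 3*s - 28)/(s^2 + s - 30)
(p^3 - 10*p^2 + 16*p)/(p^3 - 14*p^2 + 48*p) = (p - 2)/(p - 6)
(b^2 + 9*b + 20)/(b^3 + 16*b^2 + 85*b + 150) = (b + 4)/(b^2 + 11*b + 30)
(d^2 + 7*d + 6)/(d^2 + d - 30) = (d + 1)/(d - 5)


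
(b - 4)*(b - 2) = b^2 - 6*b + 8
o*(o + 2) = o^2 + 2*o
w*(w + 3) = w^2 + 3*w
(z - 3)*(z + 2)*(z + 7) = z^3 + 6*z^2 - 13*z - 42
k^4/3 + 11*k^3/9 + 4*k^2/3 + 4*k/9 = k*(k/3 + 1/3)*(k + 2/3)*(k + 2)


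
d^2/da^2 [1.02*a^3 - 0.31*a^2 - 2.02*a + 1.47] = 6.12*a - 0.62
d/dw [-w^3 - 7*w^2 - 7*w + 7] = -3*w^2 - 14*w - 7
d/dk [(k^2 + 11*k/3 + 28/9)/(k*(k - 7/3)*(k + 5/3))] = (-81*k^4 - 594*k^3 - 873*k^2 + 336*k + 980)/(k^2*(81*k^4 - 108*k^3 - 594*k^2 + 420*k + 1225))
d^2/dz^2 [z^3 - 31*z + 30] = 6*z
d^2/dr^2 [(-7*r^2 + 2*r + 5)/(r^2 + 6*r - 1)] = 4*(22*r^3 - 3*r^2 + 48*r + 95)/(r^6 + 18*r^5 + 105*r^4 + 180*r^3 - 105*r^2 + 18*r - 1)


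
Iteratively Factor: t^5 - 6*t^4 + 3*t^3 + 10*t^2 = (t - 5)*(t^4 - t^3 - 2*t^2) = t*(t - 5)*(t^3 - t^2 - 2*t) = t*(t - 5)*(t - 2)*(t^2 + t) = t^2*(t - 5)*(t - 2)*(t + 1)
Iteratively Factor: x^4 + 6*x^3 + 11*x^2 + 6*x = (x + 1)*(x^3 + 5*x^2 + 6*x) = (x + 1)*(x + 2)*(x^2 + 3*x) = (x + 1)*(x + 2)*(x + 3)*(x)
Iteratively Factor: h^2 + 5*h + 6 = (h + 2)*(h + 3)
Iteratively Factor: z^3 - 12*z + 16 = (z + 4)*(z^2 - 4*z + 4) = (z - 2)*(z + 4)*(z - 2)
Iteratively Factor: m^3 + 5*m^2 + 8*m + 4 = (m + 1)*(m^2 + 4*m + 4) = (m + 1)*(m + 2)*(m + 2)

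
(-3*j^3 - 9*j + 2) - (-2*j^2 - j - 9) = -3*j^3 + 2*j^2 - 8*j + 11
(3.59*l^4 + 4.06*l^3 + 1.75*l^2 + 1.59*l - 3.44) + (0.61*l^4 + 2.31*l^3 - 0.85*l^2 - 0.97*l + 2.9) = 4.2*l^4 + 6.37*l^3 + 0.9*l^2 + 0.62*l - 0.54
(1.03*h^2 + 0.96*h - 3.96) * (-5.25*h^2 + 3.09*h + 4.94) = -5.4075*h^4 - 1.8573*h^3 + 28.8446*h^2 - 7.494*h - 19.5624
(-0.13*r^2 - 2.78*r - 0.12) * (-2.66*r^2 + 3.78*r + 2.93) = 0.3458*r^4 + 6.9034*r^3 - 10.5701*r^2 - 8.599*r - 0.3516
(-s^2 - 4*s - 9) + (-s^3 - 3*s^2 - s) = -s^3 - 4*s^2 - 5*s - 9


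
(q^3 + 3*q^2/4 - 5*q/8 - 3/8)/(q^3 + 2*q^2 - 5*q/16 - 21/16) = 2*(2*q + 1)/(4*q + 7)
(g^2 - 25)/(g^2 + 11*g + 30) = (g - 5)/(g + 6)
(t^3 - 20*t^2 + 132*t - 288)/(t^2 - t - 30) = (t^2 - 14*t + 48)/(t + 5)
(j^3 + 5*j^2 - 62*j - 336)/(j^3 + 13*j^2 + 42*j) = (j - 8)/j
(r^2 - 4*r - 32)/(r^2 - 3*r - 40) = (r + 4)/(r + 5)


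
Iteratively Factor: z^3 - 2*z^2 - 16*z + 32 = (z + 4)*(z^2 - 6*z + 8) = (z - 4)*(z + 4)*(z - 2)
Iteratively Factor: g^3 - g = (g)*(g^2 - 1) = g*(g - 1)*(g + 1)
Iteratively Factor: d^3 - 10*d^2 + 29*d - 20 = (d - 4)*(d^2 - 6*d + 5) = (d - 5)*(d - 4)*(d - 1)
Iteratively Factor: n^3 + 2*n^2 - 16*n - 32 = (n + 2)*(n^2 - 16) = (n - 4)*(n + 2)*(n + 4)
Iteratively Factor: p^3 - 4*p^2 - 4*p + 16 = (p - 2)*(p^2 - 2*p - 8) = (p - 4)*(p - 2)*(p + 2)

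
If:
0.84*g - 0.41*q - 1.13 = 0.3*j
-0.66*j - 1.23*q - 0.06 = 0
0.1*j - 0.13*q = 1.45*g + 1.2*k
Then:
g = 1.31277056277056 - 0.177489177489178*q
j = -1.86363636363636*q - 0.0909090909090909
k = -0.0491702741702742*q - 1.59384018759019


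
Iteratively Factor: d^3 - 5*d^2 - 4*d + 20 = (d - 5)*(d^2 - 4) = (d - 5)*(d + 2)*(d - 2)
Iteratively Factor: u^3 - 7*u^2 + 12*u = (u - 3)*(u^2 - 4*u) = u*(u - 3)*(u - 4)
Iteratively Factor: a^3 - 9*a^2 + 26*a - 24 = (a - 3)*(a^2 - 6*a + 8) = (a - 4)*(a - 3)*(a - 2)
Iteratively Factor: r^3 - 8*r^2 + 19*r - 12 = (r - 1)*(r^2 - 7*r + 12) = (r - 4)*(r - 1)*(r - 3)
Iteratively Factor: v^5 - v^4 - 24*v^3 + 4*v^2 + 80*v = (v - 2)*(v^4 + v^3 - 22*v^2 - 40*v) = (v - 2)*(v + 4)*(v^3 - 3*v^2 - 10*v) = v*(v - 2)*(v + 4)*(v^2 - 3*v - 10) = v*(v - 2)*(v + 2)*(v + 4)*(v - 5)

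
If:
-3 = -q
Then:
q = 3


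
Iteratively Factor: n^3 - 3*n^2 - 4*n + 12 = (n - 3)*(n^2 - 4) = (n - 3)*(n - 2)*(n + 2)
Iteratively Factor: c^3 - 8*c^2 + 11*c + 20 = (c - 5)*(c^2 - 3*c - 4) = (c - 5)*(c - 4)*(c + 1)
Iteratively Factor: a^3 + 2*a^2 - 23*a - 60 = (a + 4)*(a^2 - 2*a - 15) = (a - 5)*(a + 4)*(a + 3)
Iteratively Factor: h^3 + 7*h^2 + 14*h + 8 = (h + 2)*(h^2 + 5*h + 4) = (h + 2)*(h + 4)*(h + 1)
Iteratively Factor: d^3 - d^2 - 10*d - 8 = (d + 2)*(d^2 - 3*d - 4) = (d + 1)*(d + 2)*(d - 4)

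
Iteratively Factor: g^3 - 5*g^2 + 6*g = (g)*(g^2 - 5*g + 6) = g*(g - 3)*(g - 2)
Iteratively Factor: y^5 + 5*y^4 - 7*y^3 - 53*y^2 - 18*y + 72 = (y + 3)*(y^4 + 2*y^3 - 13*y^2 - 14*y + 24) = (y + 3)*(y + 4)*(y^3 - 2*y^2 - 5*y + 6) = (y - 3)*(y + 3)*(y + 4)*(y^2 + y - 2) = (y - 3)*(y + 2)*(y + 3)*(y + 4)*(y - 1)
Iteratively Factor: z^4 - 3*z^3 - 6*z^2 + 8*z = (z - 4)*(z^3 + z^2 - 2*z) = (z - 4)*(z - 1)*(z^2 + 2*z) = z*(z - 4)*(z - 1)*(z + 2)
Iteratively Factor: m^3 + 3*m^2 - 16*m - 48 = (m + 3)*(m^2 - 16) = (m + 3)*(m + 4)*(m - 4)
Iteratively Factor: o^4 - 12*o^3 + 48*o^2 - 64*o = (o - 4)*(o^3 - 8*o^2 + 16*o) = (o - 4)^2*(o^2 - 4*o) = o*(o - 4)^2*(o - 4)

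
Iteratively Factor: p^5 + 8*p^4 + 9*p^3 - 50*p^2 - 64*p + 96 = (p - 1)*(p^4 + 9*p^3 + 18*p^2 - 32*p - 96) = (p - 1)*(p + 4)*(p^3 + 5*p^2 - 2*p - 24) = (p - 1)*(p + 4)^2*(p^2 + p - 6) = (p - 2)*(p - 1)*(p + 4)^2*(p + 3)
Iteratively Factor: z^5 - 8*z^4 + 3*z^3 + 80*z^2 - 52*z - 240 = (z - 3)*(z^4 - 5*z^3 - 12*z^2 + 44*z + 80) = (z - 5)*(z - 3)*(z^3 - 12*z - 16) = (z - 5)*(z - 4)*(z - 3)*(z^2 + 4*z + 4) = (z - 5)*(z - 4)*(z - 3)*(z + 2)*(z + 2)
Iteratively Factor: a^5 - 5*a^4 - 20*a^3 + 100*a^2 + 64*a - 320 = (a + 4)*(a^4 - 9*a^3 + 16*a^2 + 36*a - 80) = (a + 2)*(a + 4)*(a^3 - 11*a^2 + 38*a - 40) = (a - 4)*(a + 2)*(a + 4)*(a^2 - 7*a + 10) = (a - 4)*(a - 2)*(a + 2)*(a + 4)*(a - 5)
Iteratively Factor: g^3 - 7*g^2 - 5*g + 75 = (g - 5)*(g^2 - 2*g - 15) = (g - 5)*(g + 3)*(g - 5)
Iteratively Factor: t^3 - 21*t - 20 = (t + 1)*(t^2 - t - 20) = (t + 1)*(t + 4)*(t - 5)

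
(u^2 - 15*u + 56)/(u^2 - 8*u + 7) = (u - 8)/(u - 1)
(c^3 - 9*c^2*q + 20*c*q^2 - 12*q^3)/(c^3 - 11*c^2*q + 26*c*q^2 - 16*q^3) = (-c + 6*q)/(-c + 8*q)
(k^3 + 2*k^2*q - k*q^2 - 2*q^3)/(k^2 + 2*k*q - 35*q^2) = (k^3 + 2*k^2*q - k*q^2 - 2*q^3)/(k^2 + 2*k*q - 35*q^2)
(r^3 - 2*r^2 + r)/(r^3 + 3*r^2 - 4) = r*(r - 1)/(r^2 + 4*r + 4)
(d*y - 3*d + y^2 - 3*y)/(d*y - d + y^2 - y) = (y - 3)/(y - 1)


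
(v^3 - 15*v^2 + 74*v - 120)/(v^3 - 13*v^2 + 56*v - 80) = (v - 6)/(v - 4)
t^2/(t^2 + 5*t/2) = 2*t/(2*t + 5)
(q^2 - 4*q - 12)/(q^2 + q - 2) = (q - 6)/(q - 1)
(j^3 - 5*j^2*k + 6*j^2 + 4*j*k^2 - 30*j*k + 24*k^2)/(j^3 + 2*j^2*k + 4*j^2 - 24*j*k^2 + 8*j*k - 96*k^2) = (j^2 - j*k + 6*j - 6*k)/(j^2 + 6*j*k + 4*j + 24*k)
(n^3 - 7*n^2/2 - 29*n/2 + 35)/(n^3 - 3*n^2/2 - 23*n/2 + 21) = (n - 5)/(n - 3)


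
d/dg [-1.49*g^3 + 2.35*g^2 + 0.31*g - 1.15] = -4.47*g^2 + 4.7*g + 0.31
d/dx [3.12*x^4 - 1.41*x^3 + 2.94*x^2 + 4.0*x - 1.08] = 12.48*x^3 - 4.23*x^2 + 5.88*x + 4.0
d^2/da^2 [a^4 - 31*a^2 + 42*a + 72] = 12*a^2 - 62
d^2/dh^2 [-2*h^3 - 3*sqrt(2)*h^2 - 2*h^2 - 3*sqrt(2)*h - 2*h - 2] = -12*h - 6*sqrt(2) - 4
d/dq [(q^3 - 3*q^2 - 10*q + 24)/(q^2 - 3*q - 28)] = (q^4 - 6*q^3 - 65*q^2 + 120*q + 352)/(q^4 - 6*q^3 - 47*q^2 + 168*q + 784)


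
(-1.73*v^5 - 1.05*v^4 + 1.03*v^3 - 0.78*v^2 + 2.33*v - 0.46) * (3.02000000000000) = -5.2246*v^5 - 3.171*v^4 + 3.1106*v^3 - 2.3556*v^2 + 7.0366*v - 1.3892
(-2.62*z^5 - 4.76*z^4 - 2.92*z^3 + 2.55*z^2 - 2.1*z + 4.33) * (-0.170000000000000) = 0.4454*z^5 + 0.8092*z^4 + 0.4964*z^3 - 0.4335*z^2 + 0.357*z - 0.7361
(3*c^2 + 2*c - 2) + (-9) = 3*c^2 + 2*c - 11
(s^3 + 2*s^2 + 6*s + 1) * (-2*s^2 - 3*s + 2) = -2*s^5 - 7*s^4 - 16*s^3 - 16*s^2 + 9*s + 2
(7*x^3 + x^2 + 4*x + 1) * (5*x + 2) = 35*x^4 + 19*x^3 + 22*x^2 + 13*x + 2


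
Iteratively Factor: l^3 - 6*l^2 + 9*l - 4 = (l - 1)*(l^2 - 5*l + 4) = (l - 4)*(l - 1)*(l - 1)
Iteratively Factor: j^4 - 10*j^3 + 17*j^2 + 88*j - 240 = (j - 4)*(j^3 - 6*j^2 - 7*j + 60) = (j - 4)^2*(j^2 - 2*j - 15) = (j - 4)^2*(j + 3)*(j - 5)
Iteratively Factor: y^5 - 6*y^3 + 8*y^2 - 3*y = (y - 1)*(y^4 + y^3 - 5*y^2 + 3*y) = y*(y - 1)*(y^3 + y^2 - 5*y + 3) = y*(y - 1)^2*(y^2 + 2*y - 3) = y*(y - 1)^2*(y + 3)*(y - 1)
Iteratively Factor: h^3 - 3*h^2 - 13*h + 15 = (h + 3)*(h^2 - 6*h + 5) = (h - 1)*(h + 3)*(h - 5)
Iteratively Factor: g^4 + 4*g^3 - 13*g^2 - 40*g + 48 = (g + 4)*(g^3 - 13*g + 12) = (g + 4)^2*(g^2 - 4*g + 3) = (g - 3)*(g + 4)^2*(g - 1)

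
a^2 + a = a*(a + 1)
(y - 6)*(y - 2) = y^2 - 8*y + 12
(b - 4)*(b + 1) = b^2 - 3*b - 4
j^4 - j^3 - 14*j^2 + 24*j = j*(j - 3)*(j - 2)*(j + 4)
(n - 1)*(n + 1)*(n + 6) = n^3 + 6*n^2 - n - 6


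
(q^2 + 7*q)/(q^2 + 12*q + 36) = q*(q + 7)/(q^2 + 12*q + 36)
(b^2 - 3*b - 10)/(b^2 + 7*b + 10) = (b - 5)/(b + 5)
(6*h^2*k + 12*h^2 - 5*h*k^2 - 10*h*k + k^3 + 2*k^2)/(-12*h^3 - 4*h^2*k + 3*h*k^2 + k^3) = (-3*h*k - 6*h + k^2 + 2*k)/(6*h^2 + 5*h*k + k^2)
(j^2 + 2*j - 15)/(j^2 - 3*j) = (j + 5)/j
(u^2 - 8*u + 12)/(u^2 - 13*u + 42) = (u - 2)/(u - 7)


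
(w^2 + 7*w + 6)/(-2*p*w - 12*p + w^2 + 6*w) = (-w - 1)/(2*p - w)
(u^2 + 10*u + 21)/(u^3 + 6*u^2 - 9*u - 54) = (u + 7)/(u^2 + 3*u - 18)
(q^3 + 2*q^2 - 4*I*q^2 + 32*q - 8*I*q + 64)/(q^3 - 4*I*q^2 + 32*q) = (q + 2)/q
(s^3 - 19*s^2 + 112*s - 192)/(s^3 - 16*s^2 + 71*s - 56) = (s^2 - 11*s + 24)/(s^2 - 8*s + 7)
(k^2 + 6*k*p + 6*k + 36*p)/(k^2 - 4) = (k^2 + 6*k*p + 6*k + 36*p)/(k^2 - 4)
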